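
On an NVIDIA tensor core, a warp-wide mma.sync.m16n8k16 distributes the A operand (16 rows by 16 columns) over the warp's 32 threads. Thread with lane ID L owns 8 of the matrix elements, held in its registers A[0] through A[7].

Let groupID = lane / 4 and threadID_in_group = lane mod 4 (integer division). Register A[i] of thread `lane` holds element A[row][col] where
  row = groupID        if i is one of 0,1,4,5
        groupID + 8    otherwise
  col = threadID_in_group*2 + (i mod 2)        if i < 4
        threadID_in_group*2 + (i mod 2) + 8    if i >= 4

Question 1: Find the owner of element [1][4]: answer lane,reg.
6,0

r=1→G=1,rhi=0  c=4→chi=0,T=2,p=0
L=1*4+2=6  i=0*4+0*2+0=0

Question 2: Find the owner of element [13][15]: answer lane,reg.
23,7

r=13->g=5,rb=1  c=15->cb=1,t=3,b0=1
L=5*4+3=23  i=1*4+1*2+1=7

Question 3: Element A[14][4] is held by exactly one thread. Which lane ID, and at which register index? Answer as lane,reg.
26,2

r=14→G=6,rhi=1  c=4→chi=0,T=2,p=0
L=6*4+2=26  i=0*4+1*2+0=2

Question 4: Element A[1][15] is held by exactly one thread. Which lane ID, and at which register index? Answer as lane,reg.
7,5

r: 1->gid=1,r8=0  c: 15->c8=1,tid=3,i&1=1
L=1*4+3=7  i=1*4+0*2+1=5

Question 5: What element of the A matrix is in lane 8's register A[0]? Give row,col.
2,0

8: gr=2,th=0
[0] (2+0,0*2+0+0) = (2,0)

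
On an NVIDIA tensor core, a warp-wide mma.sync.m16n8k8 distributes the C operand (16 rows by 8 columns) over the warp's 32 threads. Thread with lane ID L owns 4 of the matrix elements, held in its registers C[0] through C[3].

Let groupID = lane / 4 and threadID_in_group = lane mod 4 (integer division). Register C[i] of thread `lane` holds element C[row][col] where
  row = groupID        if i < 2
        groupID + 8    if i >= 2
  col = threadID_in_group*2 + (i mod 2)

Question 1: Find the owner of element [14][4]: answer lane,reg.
r: 14->gid=6,r8=1  c: 4->tid=2,i&1=0
L=6*4+2=26  i=1*2+0=2

26,2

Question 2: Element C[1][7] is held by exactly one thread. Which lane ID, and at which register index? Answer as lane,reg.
7,1

r=1⇒gr=1,Rb=0  c=7⇒th=3,odd=1
L=1*4+3=7  i=0*2+1=1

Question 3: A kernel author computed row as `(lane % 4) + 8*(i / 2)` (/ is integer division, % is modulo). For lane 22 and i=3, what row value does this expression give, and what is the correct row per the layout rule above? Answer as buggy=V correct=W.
`(lane % 4) + 8*(i / 2)`[22,3]=>10
22: grp=5,tig=2
[3] (5+8,2*2+1) = (13,5)
row: 10 vs 13

buggy=10 correct=13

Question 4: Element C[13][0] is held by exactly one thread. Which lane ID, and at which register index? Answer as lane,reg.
20,2

r=13⇒gr=5,Rb=1  c=0⇒th=0,odd=0
L=5*4+0=20  i=1*2+0=2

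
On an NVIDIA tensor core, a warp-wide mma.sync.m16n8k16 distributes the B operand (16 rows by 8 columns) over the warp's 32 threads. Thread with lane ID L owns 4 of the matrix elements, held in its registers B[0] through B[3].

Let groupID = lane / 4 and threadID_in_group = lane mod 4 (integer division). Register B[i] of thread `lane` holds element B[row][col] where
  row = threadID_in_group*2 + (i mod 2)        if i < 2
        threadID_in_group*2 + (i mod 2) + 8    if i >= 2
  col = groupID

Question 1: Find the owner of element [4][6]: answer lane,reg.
c=6->g=6  r=4->rb=0,t=2,b0=0
L=6*4+2=26  i=0*2+0=0

26,0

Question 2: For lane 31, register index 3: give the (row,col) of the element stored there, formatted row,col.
15,7

lane 31⇒31/4=7, 31 mod 4=3
i=3  r:2·3+1+8⇒15  c:7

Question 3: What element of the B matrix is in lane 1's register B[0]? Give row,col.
lane 1->1/4=0, 1 mod 4=1
i=0  r:2·1+0+0->2  c:0

2,0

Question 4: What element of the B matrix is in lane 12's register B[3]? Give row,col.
L=12⇒gr=12>>2=3, th=12&3=0
[3]⇒row 0·2+1+8=9  col gr=3

9,3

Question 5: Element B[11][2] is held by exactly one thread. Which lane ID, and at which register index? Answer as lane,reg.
9,3

c=2->g=2  r=11->rb=1,t=1,b0=1
L=2*4+1=9  i=1*2+1=3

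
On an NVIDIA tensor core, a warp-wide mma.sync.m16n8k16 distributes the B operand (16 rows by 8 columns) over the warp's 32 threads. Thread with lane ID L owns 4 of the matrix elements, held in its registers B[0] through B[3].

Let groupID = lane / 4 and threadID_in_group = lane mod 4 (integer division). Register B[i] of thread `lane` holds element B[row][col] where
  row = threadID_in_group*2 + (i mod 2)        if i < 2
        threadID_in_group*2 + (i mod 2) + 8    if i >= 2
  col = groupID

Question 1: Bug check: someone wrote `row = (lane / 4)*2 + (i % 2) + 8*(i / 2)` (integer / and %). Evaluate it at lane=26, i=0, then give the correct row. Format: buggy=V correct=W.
buggy=12 correct=4

`(lane / 4)*2 + (i % 2) + 8*(i / 2)`[26,0]→12
lane 26→26/4=6, 26 mod 4=2
i=0  r:2·2+0+0→4  c:6
row: 12 vs 4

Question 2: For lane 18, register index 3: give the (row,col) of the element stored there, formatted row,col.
L=18->g=18>>2=4, t=18&3=2
[3]->row 2·2+1+8=13  col g=4

13,4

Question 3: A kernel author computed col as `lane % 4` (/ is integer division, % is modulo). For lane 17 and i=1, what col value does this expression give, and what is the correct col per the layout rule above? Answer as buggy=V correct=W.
buggy=1 correct=4

`lane % 4`[17,1]→1
lane 17→17/4=4, 17 mod 4=1
i=1  r:2·1+1+0→3  c:4
col: 1 vs 4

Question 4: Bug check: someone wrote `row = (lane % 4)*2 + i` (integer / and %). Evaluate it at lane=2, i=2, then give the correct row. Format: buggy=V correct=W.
`(lane % 4)*2 + i`[2,2]->6
lane 2: g=0 (2/4), t=2 (2%4)
i=2: r=2*2+0+8=12, c=g=0
row: 6 vs 12

buggy=6 correct=12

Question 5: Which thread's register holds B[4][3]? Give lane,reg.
c: 3->gid=3  r: 4->r8=0,tid=2,i&1=0
L=3*4+2=14  i=0*2+0=0

14,0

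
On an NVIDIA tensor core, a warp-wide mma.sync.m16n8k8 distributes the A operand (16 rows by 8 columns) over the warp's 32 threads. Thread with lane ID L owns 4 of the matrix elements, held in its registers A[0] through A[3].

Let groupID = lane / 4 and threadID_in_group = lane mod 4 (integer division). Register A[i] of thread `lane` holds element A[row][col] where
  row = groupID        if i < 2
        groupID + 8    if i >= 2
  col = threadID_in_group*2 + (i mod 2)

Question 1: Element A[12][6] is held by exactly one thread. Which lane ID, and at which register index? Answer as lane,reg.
r: 12->gid=4,r8=1  c: 6->tid=3,i&1=0
L=4*4+3=19  i=1*2+0=2

19,2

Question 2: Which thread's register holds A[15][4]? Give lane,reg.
r: 15->gid=7,r8=1  c: 4->tid=2,i&1=0
L=7*4+2=30  i=1*2+0=2

30,2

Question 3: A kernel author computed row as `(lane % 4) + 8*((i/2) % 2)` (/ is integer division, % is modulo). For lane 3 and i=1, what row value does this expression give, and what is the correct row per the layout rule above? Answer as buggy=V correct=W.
buggy=3 correct=0

`(lane % 4) + 8*((i/2) % 2)`[3,1]=>3
lane 3: grp=0 (3/4), tig=3 (3%4)
i=1: r=0+0=0, c=3*2+1=7
row: 3 vs 0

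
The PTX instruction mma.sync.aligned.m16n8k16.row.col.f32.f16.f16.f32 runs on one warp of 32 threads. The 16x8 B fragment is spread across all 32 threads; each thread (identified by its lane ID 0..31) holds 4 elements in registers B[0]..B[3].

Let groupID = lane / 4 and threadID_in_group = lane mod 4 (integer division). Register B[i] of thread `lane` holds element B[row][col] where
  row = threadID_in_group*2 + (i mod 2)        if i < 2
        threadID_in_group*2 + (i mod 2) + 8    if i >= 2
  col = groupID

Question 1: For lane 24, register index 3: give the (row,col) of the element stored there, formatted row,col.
9,6

lane 24: gid=6 (24/4), tid=0 (24%4)
i=3: r=0*2+1+8=9, c=gid=6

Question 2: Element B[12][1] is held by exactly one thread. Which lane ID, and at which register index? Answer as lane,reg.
c: 1->gid=1  r: 12->r8=1,tid=2,i&1=0
L=1*4+2=6  i=1*2+0=2

6,2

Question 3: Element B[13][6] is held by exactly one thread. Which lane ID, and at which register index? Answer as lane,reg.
c:6=>grp=6  r:13=>rB=1,tig=2,lo=1
L=6*4+2=26  i=1*2+1=3

26,3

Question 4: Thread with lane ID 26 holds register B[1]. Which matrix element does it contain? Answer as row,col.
L=26→G=26>>2=6, T=26&3=2
[1]→row 2·2+1+0=5  col G=6

5,6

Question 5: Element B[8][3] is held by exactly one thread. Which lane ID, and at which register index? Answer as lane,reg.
12,2

c=3->g=3  r=8->rb=1,t=0,b0=0
L=3*4+0=12  i=1*2+0=2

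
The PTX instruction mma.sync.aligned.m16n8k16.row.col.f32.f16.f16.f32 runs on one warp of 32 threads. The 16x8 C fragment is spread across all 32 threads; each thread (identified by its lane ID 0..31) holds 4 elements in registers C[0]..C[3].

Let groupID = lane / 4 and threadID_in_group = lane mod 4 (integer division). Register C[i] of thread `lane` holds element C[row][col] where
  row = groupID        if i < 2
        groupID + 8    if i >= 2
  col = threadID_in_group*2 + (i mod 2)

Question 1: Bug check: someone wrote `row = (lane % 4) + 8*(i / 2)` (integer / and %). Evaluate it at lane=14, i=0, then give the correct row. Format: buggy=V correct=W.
`(lane % 4) + 8*(i / 2)`[14,0]→2
lane 14→14/4=3, 14 mod 4=2
i=0  r:3+0→3  c:2·2+0→4
row: 2 vs 3

buggy=2 correct=3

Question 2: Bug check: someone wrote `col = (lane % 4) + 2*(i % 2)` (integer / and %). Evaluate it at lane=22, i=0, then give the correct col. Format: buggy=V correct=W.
buggy=2 correct=4

`(lane % 4) + 2*(i % 2)`[22,0]->2
L=22->gid=22>>2=5, tid=22&3=2
[0]->row 5+0=5  col 2·2+0=4
col: 2 vs 4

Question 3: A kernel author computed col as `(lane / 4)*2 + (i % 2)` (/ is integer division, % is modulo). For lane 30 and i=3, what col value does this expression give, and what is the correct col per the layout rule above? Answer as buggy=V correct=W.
buggy=15 correct=5

`(lane / 4)*2 + (i % 2)`[30,3]->15
30: g=7,t=2
[3] (7+8,2*2+1) = (15,5)
col: 15 vs 5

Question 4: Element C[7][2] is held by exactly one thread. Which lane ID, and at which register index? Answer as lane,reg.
r=7→G=7,rhi=0  c=2→T=1,p=0
L=7*4+1=29  i=0*2+0=0

29,0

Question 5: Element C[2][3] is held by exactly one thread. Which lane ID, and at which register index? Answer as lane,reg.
r: 2->gid=2,r8=0  c: 3->tid=1,i&1=1
L=2*4+1=9  i=0*2+1=1

9,1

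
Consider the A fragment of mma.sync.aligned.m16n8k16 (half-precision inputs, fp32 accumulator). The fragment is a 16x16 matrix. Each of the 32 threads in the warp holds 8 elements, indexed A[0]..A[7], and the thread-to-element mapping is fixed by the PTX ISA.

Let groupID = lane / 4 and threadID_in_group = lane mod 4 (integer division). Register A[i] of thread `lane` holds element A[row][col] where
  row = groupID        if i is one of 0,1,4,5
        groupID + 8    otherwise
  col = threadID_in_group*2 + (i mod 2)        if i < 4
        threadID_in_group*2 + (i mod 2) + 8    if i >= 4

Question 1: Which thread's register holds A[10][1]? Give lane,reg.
8,3

r=10⇒gr=2,Rb=1  c=1⇒Cb=0,th=0,odd=1
L=2*4+0=8  i=0*4+1*2+1=3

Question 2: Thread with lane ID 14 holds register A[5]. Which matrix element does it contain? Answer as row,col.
3,13

lane 14: grp=3 (14/4), tig=2 (14%4)
i=5: r=3+0=3, c=2*2+1+8=13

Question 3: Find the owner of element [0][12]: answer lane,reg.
r=0⇒gr=0,Rb=0  c=12⇒Cb=1,th=2,odd=0
L=0*4+2=2  i=1*4+0*2+0=4

2,4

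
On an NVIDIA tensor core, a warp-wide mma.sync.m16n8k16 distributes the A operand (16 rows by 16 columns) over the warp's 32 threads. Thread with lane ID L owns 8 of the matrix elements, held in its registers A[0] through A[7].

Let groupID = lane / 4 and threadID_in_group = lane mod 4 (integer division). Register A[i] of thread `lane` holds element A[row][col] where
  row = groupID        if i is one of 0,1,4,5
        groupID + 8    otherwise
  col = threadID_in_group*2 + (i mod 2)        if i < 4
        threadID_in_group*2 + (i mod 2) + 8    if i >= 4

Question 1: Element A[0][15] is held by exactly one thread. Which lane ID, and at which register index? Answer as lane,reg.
3,5

r=0→G=0,rhi=0  c=15→chi=1,T=3,p=1
L=0*4+3=3  i=1*4+0*2+1=5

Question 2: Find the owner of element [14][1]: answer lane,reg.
r=14->g=6,rb=1  c=1->cb=0,t=0,b0=1
L=6*4+0=24  i=0*4+1*2+1=3

24,3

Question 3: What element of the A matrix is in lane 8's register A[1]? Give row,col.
2,1

8: grp=2,tig=0
[1] (2+0,0*2+1+0) = (2,1)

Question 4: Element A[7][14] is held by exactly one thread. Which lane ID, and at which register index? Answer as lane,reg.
r=7⇒gr=7,Rb=0  c=14⇒Cb=1,th=3,odd=0
L=7*4+3=31  i=1*4+0*2+0=4

31,4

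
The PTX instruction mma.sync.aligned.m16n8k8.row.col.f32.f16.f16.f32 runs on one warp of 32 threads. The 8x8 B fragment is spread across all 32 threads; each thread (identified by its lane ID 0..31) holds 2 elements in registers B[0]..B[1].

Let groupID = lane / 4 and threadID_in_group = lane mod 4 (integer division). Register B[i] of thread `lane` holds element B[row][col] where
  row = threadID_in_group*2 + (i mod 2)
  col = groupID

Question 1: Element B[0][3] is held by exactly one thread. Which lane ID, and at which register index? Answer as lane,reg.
12,0

c: 3->gid=3  r: 0->tid=0,i&1=0
L=3*4+0=12  i=0=0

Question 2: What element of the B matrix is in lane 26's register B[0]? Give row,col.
lane 26=>26/4=6, 26 mod 4=2
i=0  r:2·2+0=>4  c:6

4,6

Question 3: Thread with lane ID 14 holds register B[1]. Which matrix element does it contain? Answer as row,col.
5,3

L=14→G=14>>2=3, T=14&3=2
[1]→row 2·2+1=5  col G=3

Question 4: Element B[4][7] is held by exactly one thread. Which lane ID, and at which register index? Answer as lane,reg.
30,0

c: 7->gid=7  r: 4->tid=2,i&1=0
L=7*4+2=30  i=0=0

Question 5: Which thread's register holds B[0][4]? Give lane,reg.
16,0

c:4=>grp=4  r:0=>tig=0,lo=0
L=4*4+0=16  i=0=0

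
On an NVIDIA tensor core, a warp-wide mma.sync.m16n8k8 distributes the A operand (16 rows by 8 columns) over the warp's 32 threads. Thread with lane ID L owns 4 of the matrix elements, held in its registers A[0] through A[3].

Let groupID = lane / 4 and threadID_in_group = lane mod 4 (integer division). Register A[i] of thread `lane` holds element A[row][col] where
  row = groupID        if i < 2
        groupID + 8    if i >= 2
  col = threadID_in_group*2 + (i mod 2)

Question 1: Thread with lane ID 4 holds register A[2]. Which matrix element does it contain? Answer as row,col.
9,0

lane 4: grp=1 (4/4), tig=0 (4%4)
i=2: r=1+8=9, c=0*2+0=0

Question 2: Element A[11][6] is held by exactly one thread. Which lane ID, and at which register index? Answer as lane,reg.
r: 11->gid=3,r8=1  c: 6->tid=3,i&1=0
L=3*4+3=15  i=1*2+0=2

15,2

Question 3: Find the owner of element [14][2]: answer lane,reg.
r: 14->gid=6,r8=1  c: 2->tid=1,i&1=0
L=6*4+1=25  i=1*2+0=2

25,2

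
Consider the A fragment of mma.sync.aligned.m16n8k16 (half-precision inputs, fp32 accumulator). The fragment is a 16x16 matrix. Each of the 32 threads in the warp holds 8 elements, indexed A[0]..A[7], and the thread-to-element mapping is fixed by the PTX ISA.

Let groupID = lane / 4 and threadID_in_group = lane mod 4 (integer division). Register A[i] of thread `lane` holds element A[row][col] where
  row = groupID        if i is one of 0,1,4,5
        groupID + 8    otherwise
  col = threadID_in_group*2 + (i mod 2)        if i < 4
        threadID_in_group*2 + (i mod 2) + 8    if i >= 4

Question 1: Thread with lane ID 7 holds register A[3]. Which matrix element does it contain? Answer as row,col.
lane 7: G=1 (7/4), T=3 (7%4)
i=3: r=1+8=9, c=3*2+1+0=7

9,7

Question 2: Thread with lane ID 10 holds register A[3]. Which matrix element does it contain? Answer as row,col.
10: G=2,T=2
[3] (2+8,2*2+1+0) = (10,5)

10,5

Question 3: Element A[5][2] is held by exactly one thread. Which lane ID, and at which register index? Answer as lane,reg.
21,0

r=5->g=5,rb=0  c=2->cb=0,t=1,b0=0
L=5*4+1=21  i=0*4+0*2+0=0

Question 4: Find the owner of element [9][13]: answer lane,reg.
r=9->g=1,rb=1  c=13->cb=1,t=2,b0=1
L=1*4+2=6  i=1*4+1*2+1=7

6,7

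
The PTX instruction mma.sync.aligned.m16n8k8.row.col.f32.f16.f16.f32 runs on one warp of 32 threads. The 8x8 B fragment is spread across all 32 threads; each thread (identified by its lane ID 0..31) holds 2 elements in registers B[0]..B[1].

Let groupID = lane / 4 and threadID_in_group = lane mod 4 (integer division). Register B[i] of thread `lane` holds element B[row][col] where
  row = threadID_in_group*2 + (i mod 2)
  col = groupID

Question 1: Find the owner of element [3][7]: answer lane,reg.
29,1

c=7→G=7  r=3→T=1,p=1
L=7*4+1=29  i=1=1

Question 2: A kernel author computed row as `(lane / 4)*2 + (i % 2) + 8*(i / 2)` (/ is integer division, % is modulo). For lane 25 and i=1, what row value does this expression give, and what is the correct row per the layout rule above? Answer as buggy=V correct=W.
buggy=13 correct=3

`(lane / 4)*2 + (i % 2) + 8*(i / 2)`[25,1]->13
L=25->g=25>>2=6, t=25&3=1
[1]->row 1·2+1=3  col g=6
row: 13 vs 3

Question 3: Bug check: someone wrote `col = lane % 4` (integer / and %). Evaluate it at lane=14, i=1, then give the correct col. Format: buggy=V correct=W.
buggy=2 correct=3

`lane % 4`[14,1]->2
lane 14: g=3 (14/4), t=2 (14%4)
i=1: r=2*2+1=5, c=g=3
col: 2 vs 3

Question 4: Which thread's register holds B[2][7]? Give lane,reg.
29,0

c=7->g=7  r=2->t=1,b0=0
L=7*4+1=29  i=0=0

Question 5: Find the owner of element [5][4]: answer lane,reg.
c=4→G=4  r=5→T=2,p=1
L=4*4+2=18  i=1=1

18,1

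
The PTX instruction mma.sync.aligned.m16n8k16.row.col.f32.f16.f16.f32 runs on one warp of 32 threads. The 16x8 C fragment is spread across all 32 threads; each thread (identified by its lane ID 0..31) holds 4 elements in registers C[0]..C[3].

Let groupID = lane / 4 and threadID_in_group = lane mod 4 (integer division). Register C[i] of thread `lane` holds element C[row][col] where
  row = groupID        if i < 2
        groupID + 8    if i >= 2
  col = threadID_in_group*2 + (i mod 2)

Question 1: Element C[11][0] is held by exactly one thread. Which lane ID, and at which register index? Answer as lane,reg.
r: 11->gid=3,r8=1  c: 0->tid=0,i&1=0
L=3*4+0=12  i=1*2+0=2

12,2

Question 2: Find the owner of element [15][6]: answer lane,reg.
31,2

r:15=>grp=7,rB=1  c:6=>tig=3,lo=0
L=7*4+3=31  i=1*2+0=2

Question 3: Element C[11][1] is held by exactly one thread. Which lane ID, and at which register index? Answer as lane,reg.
r=11->g=3,rb=1  c=1->t=0,b0=1
L=3*4+0=12  i=1*2+1=3

12,3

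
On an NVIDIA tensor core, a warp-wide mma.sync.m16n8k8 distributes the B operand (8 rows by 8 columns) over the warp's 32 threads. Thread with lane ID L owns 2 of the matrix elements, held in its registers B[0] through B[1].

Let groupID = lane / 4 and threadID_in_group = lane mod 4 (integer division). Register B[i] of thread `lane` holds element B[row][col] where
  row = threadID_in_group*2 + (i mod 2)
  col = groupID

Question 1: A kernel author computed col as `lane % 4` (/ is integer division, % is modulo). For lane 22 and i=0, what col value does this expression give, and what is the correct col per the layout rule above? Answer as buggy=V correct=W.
buggy=2 correct=5

`lane % 4`[22,0]->2
lane 22: g=5 (22/4), t=2 (22%4)
i=0: r=2*2+0=4, c=g=5
col: 2 vs 5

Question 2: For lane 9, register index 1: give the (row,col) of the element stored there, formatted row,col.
3,2

lane 9->9/4=2, 9 mod 4=1
i=1  r:2·1+1->3  c:2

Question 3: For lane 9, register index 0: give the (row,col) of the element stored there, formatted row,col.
2,2

L=9->g=9>>2=2, t=9&3=1
[0]->row 1·2+0=2  col g=2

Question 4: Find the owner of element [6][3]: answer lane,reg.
15,0

c=3⇒gr=3  r=6⇒th=3,odd=0
L=3*4+3=15  i=0=0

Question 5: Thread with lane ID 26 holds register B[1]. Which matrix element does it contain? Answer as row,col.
lane 26->26/4=6, 26 mod 4=2
i=1  r:2·2+1->5  c:6

5,6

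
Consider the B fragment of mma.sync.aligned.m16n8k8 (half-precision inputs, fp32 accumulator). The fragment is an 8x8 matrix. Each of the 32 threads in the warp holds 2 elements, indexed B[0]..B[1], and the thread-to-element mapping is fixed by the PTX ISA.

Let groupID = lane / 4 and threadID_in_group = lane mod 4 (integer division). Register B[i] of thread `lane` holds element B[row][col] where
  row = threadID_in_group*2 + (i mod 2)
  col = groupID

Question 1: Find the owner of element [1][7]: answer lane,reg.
28,1

c=7->g=7  r=1->t=0,b0=1
L=7*4+0=28  i=1=1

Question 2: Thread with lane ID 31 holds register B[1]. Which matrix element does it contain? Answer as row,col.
7,7

31: gid=7,tid=3
[1] (3*2+1,7) = (7,7)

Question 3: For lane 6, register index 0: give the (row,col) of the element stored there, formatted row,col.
lane 6⇒6/4=1, 6 mod 4=2
i=0  r:2·2+0⇒4  c:1

4,1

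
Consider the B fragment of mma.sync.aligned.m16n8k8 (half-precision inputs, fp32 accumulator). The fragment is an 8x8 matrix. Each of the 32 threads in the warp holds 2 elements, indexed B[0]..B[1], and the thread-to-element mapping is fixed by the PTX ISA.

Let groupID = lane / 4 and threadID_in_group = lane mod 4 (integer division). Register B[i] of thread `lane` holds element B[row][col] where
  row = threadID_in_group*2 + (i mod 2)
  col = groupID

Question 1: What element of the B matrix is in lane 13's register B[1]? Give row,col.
3,3

L=13->gid=13>>2=3, tid=13&3=1
[1]->row 1·2+1=3  col gid=3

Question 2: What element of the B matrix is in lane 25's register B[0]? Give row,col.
L=25⇒gr=25>>2=6, th=25&3=1
[0]⇒row 1·2+0=2  col gr=6

2,6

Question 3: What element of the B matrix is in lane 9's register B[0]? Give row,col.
2,2

9: g=2,t=1
[0] (1*2+0,2) = (2,2)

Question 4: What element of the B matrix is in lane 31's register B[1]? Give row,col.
lane 31: grp=7 (31/4), tig=3 (31%4)
i=1: r=3*2+1=7, c=grp=7

7,7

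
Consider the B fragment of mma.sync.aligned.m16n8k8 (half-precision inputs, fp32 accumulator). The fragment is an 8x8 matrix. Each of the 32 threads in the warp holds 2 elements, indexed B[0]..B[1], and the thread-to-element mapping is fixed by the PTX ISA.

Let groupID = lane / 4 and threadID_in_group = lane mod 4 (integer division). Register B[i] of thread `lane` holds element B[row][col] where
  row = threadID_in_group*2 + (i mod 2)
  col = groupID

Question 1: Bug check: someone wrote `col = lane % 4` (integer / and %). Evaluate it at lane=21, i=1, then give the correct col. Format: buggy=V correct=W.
`lane % 4`[21,1]→1
L=21→G=21>>2=5, T=21&3=1
[1]→row 1·2+1=3  col G=5
col: 1 vs 5

buggy=1 correct=5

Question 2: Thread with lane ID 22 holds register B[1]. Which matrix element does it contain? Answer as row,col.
5,5

lane 22->22/4=5, 22 mod 4=2
i=1  r:2·2+1->5  c:5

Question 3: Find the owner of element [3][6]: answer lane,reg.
c=6⇒gr=6  r=3⇒th=1,odd=1
L=6*4+1=25  i=1=1

25,1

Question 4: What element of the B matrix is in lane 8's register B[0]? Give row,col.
lane 8: gr=2 (8/4), th=0 (8%4)
i=0: r=0*2+0=0, c=gr=2

0,2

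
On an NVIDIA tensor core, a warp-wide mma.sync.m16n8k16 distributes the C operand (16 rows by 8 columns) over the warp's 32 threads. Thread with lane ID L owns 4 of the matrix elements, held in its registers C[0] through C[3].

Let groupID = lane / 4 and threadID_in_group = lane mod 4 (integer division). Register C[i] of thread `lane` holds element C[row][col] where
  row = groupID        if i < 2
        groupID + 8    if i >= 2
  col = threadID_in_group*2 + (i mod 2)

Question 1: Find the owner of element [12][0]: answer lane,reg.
16,2

r: 12->gid=4,r8=1  c: 0->tid=0,i&1=0
L=4*4+0=16  i=1*2+0=2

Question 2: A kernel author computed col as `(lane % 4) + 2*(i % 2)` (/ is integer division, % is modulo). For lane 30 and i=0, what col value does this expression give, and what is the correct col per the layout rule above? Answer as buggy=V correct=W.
`(lane % 4) + 2*(i % 2)`[30,0]=>2
30: grp=7,tig=2
[0] (7+0,2*2+0) = (7,4)
col: 2 vs 4

buggy=2 correct=4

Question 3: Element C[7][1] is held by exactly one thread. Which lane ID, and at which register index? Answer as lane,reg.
28,1

r=7→G=7,rhi=0  c=1→T=0,p=1
L=7*4+0=28  i=0*2+1=1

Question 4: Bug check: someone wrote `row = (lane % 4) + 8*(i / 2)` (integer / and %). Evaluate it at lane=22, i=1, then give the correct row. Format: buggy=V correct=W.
buggy=2 correct=5

`(lane % 4) + 8*(i / 2)`[22,1]→2
lane 22: G=5 (22/4), T=2 (22%4)
i=1: r=5+0=5, c=2*2+1=5
row: 2 vs 5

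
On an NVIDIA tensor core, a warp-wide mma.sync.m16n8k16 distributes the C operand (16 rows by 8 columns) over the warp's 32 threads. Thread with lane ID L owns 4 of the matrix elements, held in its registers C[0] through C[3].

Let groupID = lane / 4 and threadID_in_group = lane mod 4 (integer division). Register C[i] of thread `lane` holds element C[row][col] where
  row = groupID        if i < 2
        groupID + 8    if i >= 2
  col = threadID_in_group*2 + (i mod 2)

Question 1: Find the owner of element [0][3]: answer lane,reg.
r=0⇒gr=0,Rb=0  c=3⇒th=1,odd=1
L=0*4+1=1  i=0*2+1=1

1,1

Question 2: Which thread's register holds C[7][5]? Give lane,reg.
r:7=>grp=7,rB=0  c:5=>tig=2,lo=1
L=7*4+2=30  i=0*2+1=1

30,1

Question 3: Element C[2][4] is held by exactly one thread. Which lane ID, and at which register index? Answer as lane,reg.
r=2→G=2,rhi=0  c=4→T=2,p=0
L=2*4+2=10  i=0*2+0=0

10,0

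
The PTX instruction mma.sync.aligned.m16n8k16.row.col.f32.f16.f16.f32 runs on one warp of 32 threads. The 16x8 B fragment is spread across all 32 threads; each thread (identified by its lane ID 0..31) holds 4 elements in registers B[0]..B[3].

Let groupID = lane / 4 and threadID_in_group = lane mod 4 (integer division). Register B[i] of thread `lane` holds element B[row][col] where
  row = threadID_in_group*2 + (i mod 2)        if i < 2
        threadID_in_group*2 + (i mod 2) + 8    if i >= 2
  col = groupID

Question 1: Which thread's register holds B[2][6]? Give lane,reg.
c: 6->gid=6  r: 2->r8=0,tid=1,i&1=0
L=6*4+1=25  i=0*2+0=0

25,0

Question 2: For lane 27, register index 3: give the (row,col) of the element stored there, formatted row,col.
L=27→G=27>>2=6, T=27&3=3
[3]→row 3·2+1+8=15  col G=6

15,6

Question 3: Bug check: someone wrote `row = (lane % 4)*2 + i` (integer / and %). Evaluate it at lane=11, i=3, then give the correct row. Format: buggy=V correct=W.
buggy=9 correct=15

`(lane % 4)*2 + i`[11,3]=>9
lane 11: grp=2 (11/4), tig=3 (11%4)
i=3: r=3*2+1+8=15, c=grp=2
row: 9 vs 15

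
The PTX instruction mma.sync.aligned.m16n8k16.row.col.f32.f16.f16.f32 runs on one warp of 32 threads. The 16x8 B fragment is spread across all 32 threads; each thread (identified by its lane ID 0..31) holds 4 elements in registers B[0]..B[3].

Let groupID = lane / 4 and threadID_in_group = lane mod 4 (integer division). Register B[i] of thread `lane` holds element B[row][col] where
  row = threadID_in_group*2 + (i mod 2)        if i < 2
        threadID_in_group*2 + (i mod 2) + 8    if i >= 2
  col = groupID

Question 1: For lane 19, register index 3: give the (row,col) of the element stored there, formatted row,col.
19: G=4,T=3
[3] (3*2+1+8,4) = (15,4)

15,4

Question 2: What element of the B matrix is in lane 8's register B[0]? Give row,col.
lane 8: grp=2 (8/4), tig=0 (8%4)
i=0: r=0*2+0+0=0, c=grp=2

0,2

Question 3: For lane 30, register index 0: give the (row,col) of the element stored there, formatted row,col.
4,7

lane 30->30/4=7, 30 mod 4=2
i=0  r:2·2+0+0->4  c:7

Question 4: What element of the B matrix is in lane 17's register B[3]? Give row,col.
11,4

lane 17⇒17/4=4, 17 mod 4=1
i=3  r:2·1+1+8⇒11  c:4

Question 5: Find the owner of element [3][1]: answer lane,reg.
5,1

c=1->g=1  r=3->rb=0,t=1,b0=1
L=1*4+1=5  i=0*2+1=1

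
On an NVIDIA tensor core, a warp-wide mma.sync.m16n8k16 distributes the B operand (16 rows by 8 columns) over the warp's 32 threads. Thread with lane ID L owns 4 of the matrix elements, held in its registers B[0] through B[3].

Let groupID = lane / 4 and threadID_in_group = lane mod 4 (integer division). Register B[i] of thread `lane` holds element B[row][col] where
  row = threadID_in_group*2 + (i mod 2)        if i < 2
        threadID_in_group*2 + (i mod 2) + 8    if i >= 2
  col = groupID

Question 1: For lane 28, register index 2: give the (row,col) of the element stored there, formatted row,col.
8,7

L=28=>grp=28>>2=7, tig=28&3=0
[2]=>row 0·2+0+8=8  col grp=7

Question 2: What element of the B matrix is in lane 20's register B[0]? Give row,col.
0,5

lane 20: gr=5 (20/4), th=0 (20%4)
i=0: r=0*2+0+0=0, c=gr=5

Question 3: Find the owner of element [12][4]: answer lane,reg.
c:4=>grp=4  r:12=>rB=1,tig=2,lo=0
L=4*4+2=18  i=1*2+0=2

18,2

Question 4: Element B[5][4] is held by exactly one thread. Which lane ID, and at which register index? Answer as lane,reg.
18,1

c:4=>grp=4  r:5=>rB=0,tig=2,lo=1
L=4*4+2=18  i=0*2+1=1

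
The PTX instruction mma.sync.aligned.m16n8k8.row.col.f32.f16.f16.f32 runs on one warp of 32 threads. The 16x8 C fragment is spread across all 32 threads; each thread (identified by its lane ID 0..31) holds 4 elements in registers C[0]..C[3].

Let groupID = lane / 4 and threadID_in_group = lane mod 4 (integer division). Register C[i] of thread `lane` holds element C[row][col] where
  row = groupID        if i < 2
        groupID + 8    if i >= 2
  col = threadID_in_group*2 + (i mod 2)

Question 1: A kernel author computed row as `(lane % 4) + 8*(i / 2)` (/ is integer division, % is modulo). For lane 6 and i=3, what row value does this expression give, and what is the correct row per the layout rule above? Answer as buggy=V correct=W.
buggy=10 correct=9

`(lane % 4) + 8*(i / 2)`[6,3]→10
lane 6→6/4=1, 6 mod 4=2
i=3  r:1+8→9  c:2·2+1→5
row: 10 vs 9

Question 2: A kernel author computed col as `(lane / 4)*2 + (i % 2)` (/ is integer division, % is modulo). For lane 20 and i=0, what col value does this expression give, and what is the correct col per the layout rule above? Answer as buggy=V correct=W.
`(lane / 4)*2 + (i % 2)`[20,0]->10
lane 20: gid=5 (20/4), tid=0 (20%4)
i=0: r=5+0=5, c=0*2+0=0
col: 10 vs 0

buggy=10 correct=0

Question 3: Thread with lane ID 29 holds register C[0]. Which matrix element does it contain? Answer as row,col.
L=29⇒gr=29>>2=7, th=29&3=1
[0]⇒row 7+0=7  col 1·2+0=2

7,2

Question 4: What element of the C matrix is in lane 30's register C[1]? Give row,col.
lane 30: grp=7 (30/4), tig=2 (30%4)
i=1: r=7+0=7, c=2*2+1=5

7,5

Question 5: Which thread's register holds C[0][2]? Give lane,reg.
1,0

r=0⇒gr=0,Rb=0  c=2⇒th=1,odd=0
L=0*4+1=1  i=0*2+0=0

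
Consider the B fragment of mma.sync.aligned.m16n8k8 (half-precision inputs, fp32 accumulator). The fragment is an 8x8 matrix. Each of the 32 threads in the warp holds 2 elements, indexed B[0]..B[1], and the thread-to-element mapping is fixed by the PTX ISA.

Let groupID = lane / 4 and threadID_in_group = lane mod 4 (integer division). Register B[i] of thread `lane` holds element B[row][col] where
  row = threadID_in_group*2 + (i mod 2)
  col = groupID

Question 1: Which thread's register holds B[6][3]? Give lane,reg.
15,0

c=3⇒gr=3  r=6⇒th=3,odd=0
L=3*4+3=15  i=0=0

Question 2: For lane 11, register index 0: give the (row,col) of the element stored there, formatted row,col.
11: g=2,t=3
[0] (3*2+0,2) = (6,2)

6,2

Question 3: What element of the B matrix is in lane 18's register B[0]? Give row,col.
4,4

L=18→G=18>>2=4, T=18&3=2
[0]→row 2·2+0=4  col G=4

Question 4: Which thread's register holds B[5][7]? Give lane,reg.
30,1

c: 7->gid=7  r: 5->tid=2,i&1=1
L=7*4+2=30  i=1=1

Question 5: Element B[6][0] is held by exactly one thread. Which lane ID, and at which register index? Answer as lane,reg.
3,0

c: 0->gid=0  r: 6->tid=3,i&1=0
L=0*4+3=3  i=0=0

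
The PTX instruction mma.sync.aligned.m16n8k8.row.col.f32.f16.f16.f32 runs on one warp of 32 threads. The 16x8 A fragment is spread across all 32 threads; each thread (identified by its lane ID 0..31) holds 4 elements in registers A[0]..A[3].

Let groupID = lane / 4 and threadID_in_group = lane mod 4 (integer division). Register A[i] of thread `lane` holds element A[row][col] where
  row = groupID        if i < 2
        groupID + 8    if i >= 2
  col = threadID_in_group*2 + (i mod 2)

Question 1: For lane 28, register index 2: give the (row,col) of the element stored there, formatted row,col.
15,0

lane 28⇒28/4=7, 28 mod 4=0
i=2  r:7+8⇒15  c:2·0+0⇒0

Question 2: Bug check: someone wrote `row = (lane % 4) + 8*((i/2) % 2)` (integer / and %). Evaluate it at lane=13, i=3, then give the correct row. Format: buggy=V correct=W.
`(lane % 4) + 8*((i/2) % 2)`[13,3]->9
lane 13->13/4=3, 13 mod 4=1
i=3  r:3+8->11  c:2·1+1->3
row: 9 vs 11

buggy=9 correct=11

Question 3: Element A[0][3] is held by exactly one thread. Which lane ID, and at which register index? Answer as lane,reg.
r: 0->gid=0,r8=0  c: 3->tid=1,i&1=1
L=0*4+1=1  i=0*2+1=1

1,1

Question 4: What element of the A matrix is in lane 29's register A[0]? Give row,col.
7,2

lane 29⇒29/4=7, 29 mod 4=1
i=0  r:7+0⇒7  c:2·1+0⇒2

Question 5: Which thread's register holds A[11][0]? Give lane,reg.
12,2

r=11⇒gr=3,Rb=1  c=0⇒th=0,odd=0
L=3*4+0=12  i=1*2+0=2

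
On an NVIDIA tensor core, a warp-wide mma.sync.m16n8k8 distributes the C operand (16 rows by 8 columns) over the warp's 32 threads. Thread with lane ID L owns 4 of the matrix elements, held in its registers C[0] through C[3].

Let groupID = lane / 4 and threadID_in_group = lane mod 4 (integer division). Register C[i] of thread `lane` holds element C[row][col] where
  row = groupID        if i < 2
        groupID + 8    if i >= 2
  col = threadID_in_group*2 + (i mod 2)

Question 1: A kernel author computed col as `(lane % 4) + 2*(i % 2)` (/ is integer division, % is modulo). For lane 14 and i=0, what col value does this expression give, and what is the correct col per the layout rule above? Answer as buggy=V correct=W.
buggy=2 correct=4

`(lane % 4) + 2*(i % 2)`[14,0]->2
lane 14->14/4=3, 14 mod 4=2
i=0  r:3+0->3  c:2·2+0->4
col: 2 vs 4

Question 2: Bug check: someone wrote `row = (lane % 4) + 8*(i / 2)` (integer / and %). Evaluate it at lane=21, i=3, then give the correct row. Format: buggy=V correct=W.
buggy=9 correct=13

`(lane % 4) + 8*(i / 2)`[21,3]=>9
lane 21: grp=5 (21/4), tig=1 (21%4)
i=3: r=5+8=13, c=1*2+1=3
row: 9 vs 13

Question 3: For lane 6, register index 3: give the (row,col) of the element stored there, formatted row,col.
lane 6->6/4=1, 6 mod 4=2
i=3  r:1+8->9  c:2·2+1->5

9,5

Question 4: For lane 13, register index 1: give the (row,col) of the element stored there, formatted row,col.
L=13⇒gr=13>>2=3, th=13&3=1
[1]⇒row 3+0=3  col 1·2+1=3

3,3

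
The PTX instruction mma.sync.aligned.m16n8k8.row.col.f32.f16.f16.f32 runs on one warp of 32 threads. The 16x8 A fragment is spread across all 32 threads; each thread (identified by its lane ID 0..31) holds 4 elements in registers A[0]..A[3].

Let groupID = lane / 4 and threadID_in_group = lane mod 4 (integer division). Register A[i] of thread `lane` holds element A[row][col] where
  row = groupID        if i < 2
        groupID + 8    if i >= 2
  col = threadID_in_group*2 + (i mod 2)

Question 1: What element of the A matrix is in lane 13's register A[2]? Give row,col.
11,2

L=13->g=13>>2=3, t=13&3=1
[2]->row 3+8=11  col 1·2+0=2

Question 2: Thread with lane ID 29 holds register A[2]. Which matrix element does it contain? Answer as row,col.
15,2

29: g=7,t=1
[2] (7+8,1*2+0) = (15,2)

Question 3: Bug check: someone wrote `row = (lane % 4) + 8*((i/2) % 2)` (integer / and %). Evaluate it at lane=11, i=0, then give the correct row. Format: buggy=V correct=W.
buggy=3 correct=2

`(lane % 4) + 8*((i/2) % 2)`[11,0]->3
lane 11->11/4=2, 11 mod 4=3
i=0  r:2+0->2  c:2·3+0->6
row: 3 vs 2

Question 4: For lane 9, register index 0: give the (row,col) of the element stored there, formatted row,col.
9: gr=2,th=1
[0] (2+0,1*2+0) = (2,2)

2,2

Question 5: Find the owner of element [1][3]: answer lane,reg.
r:1=>grp=1,rB=0  c:3=>tig=1,lo=1
L=1*4+1=5  i=0*2+1=1

5,1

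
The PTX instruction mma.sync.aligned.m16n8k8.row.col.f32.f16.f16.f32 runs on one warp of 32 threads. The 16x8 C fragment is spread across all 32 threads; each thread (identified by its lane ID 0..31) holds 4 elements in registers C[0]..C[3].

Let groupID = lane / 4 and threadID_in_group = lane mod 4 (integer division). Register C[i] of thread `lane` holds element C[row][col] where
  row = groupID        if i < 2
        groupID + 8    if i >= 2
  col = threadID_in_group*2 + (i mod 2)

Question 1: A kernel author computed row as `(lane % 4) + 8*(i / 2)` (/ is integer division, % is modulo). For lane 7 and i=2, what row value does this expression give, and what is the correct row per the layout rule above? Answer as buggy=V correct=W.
buggy=11 correct=9

`(lane % 4) + 8*(i / 2)`[7,2]->11
lane 7->7/4=1, 7 mod 4=3
i=2  r:1+8->9  c:2·3+0->6
row: 11 vs 9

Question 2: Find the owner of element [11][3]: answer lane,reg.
13,3

r:11=>grp=3,rB=1  c:3=>tig=1,lo=1
L=3*4+1=13  i=1*2+1=3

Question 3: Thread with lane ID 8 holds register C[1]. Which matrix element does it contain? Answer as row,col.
8: g=2,t=0
[1] (2+0,0*2+1) = (2,1)

2,1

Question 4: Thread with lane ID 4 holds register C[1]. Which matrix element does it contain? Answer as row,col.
1,1

L=4->g=4>>2=1, t=4&3=0
[1]->row 1+0=1  col 0·2+1=1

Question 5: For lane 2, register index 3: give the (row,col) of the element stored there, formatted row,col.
L=2→G=2>>2=0, T=2&3=2
[3]→row 0+8=8  col 2·2+1=5

8,5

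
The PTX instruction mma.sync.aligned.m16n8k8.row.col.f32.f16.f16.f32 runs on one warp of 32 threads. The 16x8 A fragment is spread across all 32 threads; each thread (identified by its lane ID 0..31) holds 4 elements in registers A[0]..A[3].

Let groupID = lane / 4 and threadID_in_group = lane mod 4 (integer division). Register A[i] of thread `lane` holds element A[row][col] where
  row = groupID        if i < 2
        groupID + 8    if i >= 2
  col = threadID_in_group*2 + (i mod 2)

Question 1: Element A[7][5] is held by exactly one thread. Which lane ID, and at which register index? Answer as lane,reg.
30,1

r: 7->gid=7,r8=0  c: 5->tid=2,i&1=1
L=7*4+2=30  i=0*2+1=1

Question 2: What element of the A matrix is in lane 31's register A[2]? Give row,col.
15,6

31: grp=7,tig=3
[2] (7+8,3*2+0) = (15,6)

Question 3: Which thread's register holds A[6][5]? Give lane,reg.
r=6⇒gr=6,Rb=0  c=5⇒th=2,odd=1
L=6*4+2=26  i=0*2+1=1

26,1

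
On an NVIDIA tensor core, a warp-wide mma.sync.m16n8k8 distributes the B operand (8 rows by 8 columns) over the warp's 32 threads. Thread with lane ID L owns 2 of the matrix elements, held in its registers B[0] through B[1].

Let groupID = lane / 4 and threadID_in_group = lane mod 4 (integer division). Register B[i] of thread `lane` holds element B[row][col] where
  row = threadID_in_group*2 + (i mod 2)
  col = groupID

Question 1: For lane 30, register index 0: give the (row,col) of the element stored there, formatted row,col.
4,7

lane 30: g=7 (30/4), t=2 (30%4)
i=0: r=2*2+0=4, c=g=7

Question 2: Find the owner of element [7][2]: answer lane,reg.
11,1

c:2=>grp=2  r:7=>tig=3,lo=1
L=2*4+3=11  i=1=1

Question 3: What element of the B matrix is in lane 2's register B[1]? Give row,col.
5,0

L=2->g=2>>2=0, t=2&3=2
[1]->row 2·2+1=5  col g=0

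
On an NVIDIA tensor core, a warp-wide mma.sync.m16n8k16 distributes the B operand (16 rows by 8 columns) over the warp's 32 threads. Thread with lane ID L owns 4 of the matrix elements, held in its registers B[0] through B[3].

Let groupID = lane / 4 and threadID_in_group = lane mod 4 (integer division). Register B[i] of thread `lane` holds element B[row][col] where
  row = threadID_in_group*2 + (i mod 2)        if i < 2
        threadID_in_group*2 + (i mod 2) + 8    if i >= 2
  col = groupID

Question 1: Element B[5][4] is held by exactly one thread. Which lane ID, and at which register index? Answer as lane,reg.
c:4=>grp=4  r:5=>rB=0,tig=2,lo=1
L=4*4+2=18  i=0*2+1=1

18,1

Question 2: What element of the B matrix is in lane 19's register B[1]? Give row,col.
19: gr=4,th=3
[1] (3*2+1+0,4) = (7,4)

7,4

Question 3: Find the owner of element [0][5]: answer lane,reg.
c: 5->gid=5  r: 0->r8=0,tid=0,i&1=0
L=5*4+0=20  i=0*2+0=0

20,0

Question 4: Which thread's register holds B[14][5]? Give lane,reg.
23,2

c=5->g=5  r=14->rb=1,t=3,b0=0
L=5*4+3=23  i=1*2+0=2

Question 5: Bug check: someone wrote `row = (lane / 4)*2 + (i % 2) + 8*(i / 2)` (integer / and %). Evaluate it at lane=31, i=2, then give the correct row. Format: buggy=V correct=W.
buggy=22 correct=14

`(lane / 4)*2 + (i % 2) + 8*(i / 2)`[31,2]->22
31: g=7,t=3
[2] (3*2+0+8,7) = (14,7)
row: 22 vs 14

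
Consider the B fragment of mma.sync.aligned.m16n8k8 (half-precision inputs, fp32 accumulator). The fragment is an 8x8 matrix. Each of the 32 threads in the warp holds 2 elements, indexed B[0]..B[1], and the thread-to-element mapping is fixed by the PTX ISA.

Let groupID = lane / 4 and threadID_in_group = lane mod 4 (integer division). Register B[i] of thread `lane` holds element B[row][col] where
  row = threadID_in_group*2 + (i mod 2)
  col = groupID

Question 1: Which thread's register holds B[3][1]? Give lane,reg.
c=1⇒gr=1  r=3⇒th=1,odd=1
L=1*4+1=5  i=1=1

5,1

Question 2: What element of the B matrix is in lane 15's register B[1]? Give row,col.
7,3

lane 15: g=3 (15/4), t=3 (15%4)
i=1: r=3*2+1=7, c=g=3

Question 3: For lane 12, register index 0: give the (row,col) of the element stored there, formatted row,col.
lane 12: grp=3 (12/4), tig=0 (12%4)
i=0: r=0*2+0=0, c=grp=3

0,3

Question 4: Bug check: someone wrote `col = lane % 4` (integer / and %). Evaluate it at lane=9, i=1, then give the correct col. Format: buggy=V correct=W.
`lane % 4`[9,1]->1
L=9->gid=9>>2=2, tid=9&3=1
[1]->row 1·2+1=3  col gid=2
col: 1 vs 2

buggy=1 correct=2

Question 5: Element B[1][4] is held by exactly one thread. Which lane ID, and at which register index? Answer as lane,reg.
c=4->g=4  r=1->t=0,b0=1
L=4*4+0=16  i=1=1

16,1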